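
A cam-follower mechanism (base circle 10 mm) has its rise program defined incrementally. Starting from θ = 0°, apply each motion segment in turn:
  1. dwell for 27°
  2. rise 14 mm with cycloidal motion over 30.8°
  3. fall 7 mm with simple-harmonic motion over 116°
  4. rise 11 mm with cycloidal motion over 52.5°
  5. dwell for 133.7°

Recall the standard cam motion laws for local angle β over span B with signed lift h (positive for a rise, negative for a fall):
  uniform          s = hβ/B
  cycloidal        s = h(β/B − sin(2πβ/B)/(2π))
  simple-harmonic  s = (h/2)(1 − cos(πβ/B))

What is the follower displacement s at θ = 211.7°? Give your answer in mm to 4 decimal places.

seg 1 [0°–27°] dwell: s stays 0.0000
seg 2 [27°–57.8°] cycloidal, h=14: full span → s += 14 → s = 14.0000
seg 3 [57.8°–173.8°] simple-harmonic, h=-7: full span → s += -7 → s = 7.0000
seg 4 [173.8°–226.3°] cycloidal, h=11: θ=211.7° here. β=37.9, B=52.5. 11·(0.7219 − sin(2π·0.7219)/(2π)) = 9.6644 → s = 16.6644

16.6644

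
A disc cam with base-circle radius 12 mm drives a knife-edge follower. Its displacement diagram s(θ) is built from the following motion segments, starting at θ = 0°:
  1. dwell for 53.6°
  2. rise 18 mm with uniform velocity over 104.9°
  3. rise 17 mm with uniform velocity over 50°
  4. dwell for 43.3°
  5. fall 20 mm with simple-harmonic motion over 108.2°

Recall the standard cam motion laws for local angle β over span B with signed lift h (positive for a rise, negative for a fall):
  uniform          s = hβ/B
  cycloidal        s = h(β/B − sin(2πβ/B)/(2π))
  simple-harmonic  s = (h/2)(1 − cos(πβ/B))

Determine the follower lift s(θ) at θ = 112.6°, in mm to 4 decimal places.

seg 1 [0°–53.6°] dwell: s stays 0.0000
seg 2 [53.6°–158.5°] uniform, h=18: θ=112.6° here. β=59, B=104.9. 18·59/104.9 = 10.1239 → s = 10.1239

10.1239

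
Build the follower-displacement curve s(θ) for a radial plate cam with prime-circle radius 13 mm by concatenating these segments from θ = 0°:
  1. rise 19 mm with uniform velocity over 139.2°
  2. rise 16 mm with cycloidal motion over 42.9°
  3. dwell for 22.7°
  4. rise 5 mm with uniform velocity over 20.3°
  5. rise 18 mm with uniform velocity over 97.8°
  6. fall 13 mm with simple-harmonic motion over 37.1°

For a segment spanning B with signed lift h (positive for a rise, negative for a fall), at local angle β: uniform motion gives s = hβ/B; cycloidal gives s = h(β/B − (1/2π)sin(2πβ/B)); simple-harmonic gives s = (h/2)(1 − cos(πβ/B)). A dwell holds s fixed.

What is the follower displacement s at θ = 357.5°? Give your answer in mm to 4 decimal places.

seg 1 [0°–139.2°] uniform, h=19: full span → s += 19 → s = 19.0000
seg 2 [139.2°–182.1°] cycloidal, h=16: full span → s += 16 → s = 35.0000
seg 3 [182.1°–204.8°] dwell: s stays 35.0000
seg 4 [204.8°–225.1°] uniform, h=5: full span → s += 5 → s = 40.0000
seg 5 [225.1°–322.9°] uniform, h=18: full span → s += 18 → s = 58.0000
seg 6 [322.9°–360°] simple-harmonic, h=-13: θ=357.5° here. β=34.6, B=37.1. -13/2·(1 − cos(π·0.9326)) = -12.8549 → s = 45.1451

45.1451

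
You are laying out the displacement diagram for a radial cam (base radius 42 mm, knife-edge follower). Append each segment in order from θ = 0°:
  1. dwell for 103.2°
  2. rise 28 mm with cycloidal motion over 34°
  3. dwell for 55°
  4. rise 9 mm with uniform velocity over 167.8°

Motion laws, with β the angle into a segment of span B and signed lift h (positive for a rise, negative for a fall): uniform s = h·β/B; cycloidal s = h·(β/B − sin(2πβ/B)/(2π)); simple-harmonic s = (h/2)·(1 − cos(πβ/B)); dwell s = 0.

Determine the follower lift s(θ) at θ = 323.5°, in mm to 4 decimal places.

seg 1 [0°–103.2°] dwell: s stays 0.0000
seg 2 [103.2°–137.2°] cycloidal, h=28: full span → s += 28 → s = 28.0000
seg 3 [137.2°–192.2°] dwell: s stays 28.0000
seg 4 [192.2°–360°] uniform, h=9: θ=323.5° here. β=131.3, B=167.8. 9·131.3/167.8 = 7.0423 → s = 35.0423

35.0423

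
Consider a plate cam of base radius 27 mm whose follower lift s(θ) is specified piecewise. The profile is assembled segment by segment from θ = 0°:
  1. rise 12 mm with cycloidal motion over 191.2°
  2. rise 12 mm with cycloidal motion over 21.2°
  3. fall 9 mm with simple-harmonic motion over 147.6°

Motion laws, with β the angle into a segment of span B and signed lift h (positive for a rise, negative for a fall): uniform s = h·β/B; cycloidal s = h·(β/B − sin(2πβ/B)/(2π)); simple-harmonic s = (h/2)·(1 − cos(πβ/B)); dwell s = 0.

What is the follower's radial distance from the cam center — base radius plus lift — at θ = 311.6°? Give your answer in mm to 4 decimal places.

seg 1 [0°–191.2°] cycloidal, h=12: full span → s += 12 → s = 12.0000
seg 2 [191.2°–212.4°] cycloidal, h=12: full span → s += 12 → s = 24.0000
seg 3 [212.4°–360°] simple-harmonic, h=-9: θ=311.6° here. β=99.2, B=147.6. -9/2·(1 − cos(π·0.6721)) = -6.8160 → s = 17.1840
radial distance = base radius + s = 27 + 17.1840 = 44.1840

44.1840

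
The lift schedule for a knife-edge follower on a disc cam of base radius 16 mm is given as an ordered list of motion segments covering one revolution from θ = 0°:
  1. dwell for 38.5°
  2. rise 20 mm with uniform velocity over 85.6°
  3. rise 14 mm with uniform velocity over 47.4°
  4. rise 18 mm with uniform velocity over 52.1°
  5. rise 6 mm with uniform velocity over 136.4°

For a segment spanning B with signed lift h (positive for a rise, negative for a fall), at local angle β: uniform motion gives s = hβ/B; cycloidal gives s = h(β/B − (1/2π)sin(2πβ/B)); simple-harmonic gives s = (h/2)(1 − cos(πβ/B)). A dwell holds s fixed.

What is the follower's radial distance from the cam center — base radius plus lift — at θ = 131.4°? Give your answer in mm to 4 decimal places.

seg 1 [0°–38.5°] dwell: s stays 0.0000
seg 2 [38.5°–124.1°] uniform, h=20: full span → s += 20 → s = 20.0000
seg 3 [124.1°–171.5°] uniform, h=14: θ=131.4° here. β=7.3, B=47.4. 14·7.3/47.4 = 2.1561 → s = 22.1561
radial distance = base radius + s = 16 + 22.1561 = 38.1561

38.1561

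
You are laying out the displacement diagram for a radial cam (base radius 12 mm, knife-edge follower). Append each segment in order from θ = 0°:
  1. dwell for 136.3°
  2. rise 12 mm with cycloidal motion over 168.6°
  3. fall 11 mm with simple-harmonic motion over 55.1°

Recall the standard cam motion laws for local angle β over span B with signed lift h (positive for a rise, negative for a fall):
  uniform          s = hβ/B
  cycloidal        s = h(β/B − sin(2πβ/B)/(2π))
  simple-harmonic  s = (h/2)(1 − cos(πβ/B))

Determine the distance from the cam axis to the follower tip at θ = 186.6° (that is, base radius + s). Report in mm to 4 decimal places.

seg 1 [0°–136.3°] dwell: s stays 0.0000
seg 2 [136.3°–304.9°] cycloidal, h=12: θ=186.6° here. β=50.3, B=168.6. 12·(0.2983 − sin(2π·0.2983)/(2π)) = 1.7576 → s = 1.7576
radial distance = base radius + s = 12 + 1.7576 = 13.7576

13.7576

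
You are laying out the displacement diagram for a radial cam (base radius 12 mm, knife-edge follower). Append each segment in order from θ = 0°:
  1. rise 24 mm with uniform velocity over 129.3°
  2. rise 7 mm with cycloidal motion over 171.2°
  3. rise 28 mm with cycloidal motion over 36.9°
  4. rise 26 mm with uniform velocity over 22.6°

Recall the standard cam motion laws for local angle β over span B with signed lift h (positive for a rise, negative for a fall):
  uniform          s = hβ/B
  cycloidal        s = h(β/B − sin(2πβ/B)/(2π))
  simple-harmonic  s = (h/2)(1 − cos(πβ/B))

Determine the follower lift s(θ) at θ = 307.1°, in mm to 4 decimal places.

seg 1 [0°–129.3°] uniform, h=24: full span → s += 24 → s = 24.0000
seg 2 [129.3°–300.5°] cycloidal, h=7: full span → s += 7 → s = 31.0000
seg 3 [300.5°–337.4°] cycloidal, h=28: θ=307.1° here. β=6.6, B=36.9. 28·(0.1789 − sin(2π·0.1789)/(2π)) = 0.9896 → s = 31.9896

31.9896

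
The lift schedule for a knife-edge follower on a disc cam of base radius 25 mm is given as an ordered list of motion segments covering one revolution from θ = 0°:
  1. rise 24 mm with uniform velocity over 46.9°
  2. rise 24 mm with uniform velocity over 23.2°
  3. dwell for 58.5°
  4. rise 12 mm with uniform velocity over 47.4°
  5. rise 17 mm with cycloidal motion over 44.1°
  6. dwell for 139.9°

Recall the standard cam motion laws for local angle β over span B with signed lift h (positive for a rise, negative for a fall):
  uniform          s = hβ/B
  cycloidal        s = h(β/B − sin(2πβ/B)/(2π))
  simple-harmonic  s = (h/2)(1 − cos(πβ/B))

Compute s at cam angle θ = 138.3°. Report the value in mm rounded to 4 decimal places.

seg 1 [0°–46.9°] uniform, h=24: full span → s += 24 → s = 24.0000
seg 2 [46.9°–70.1°] uniform, h=24: full span → s += 24 → s = 48.0000
seg 3 [70.1°–128.6°] dwell: s stays 48.0000
seg 4 [128.6°–176°] uniform, h=12: θ=138.3° here. β=9.7, B=47.4. 12·9.7/47.4 = 2.4557 → s = 50.4557

50.4557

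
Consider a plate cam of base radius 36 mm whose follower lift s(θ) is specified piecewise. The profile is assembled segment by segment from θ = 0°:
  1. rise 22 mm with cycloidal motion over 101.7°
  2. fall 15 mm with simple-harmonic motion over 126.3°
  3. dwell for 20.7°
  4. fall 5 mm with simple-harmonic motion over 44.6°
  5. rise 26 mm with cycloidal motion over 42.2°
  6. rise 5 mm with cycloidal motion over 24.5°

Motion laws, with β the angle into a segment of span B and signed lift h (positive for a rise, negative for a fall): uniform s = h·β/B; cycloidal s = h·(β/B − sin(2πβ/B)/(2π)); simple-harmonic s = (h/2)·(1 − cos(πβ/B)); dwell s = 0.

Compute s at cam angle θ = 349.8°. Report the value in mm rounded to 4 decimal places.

seg 1 [0°–101.7°] cycloidal, h=22: full span → s += 22 → s = 22.0000
seg 2 [101.7°–228°] simple-harmonic, h=-15: full span → s += -15 → s = 7.0000
seg 3 [228°–248.7°] dwell: s stays 7.0000
seg 4 [248.7°–293.3°] simple-harmonic, h=-5: full span → s += -5 → s = 2.0000
seg 5 [293.3°–335.5°] cycloidal, h=26: full span → s += 26 → s = 28.0000
seg 6 [335.5°–360°] cycloidal, h=5: θ=349.8° here. β=14.3, B=24.5. 5·(0.5837 − sin(2π·0.5837)/(2π)) = 3.3177 → s = 31.3177

31.3177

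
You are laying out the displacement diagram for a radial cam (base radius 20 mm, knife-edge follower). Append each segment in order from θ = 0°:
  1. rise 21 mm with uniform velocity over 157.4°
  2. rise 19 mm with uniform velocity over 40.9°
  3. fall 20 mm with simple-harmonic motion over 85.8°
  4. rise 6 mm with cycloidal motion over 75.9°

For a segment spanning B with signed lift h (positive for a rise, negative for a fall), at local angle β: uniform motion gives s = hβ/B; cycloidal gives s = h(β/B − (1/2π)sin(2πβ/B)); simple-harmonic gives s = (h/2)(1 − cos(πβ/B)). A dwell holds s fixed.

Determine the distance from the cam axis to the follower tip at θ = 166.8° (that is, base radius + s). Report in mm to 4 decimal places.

seg 1 [0°–157.4°] uniform, h=21: full span → s += 21 → s = 21.0000
seg 2 [157.4°–198.3°] uniform, h=19: θ=166.8° here. β=9.4, B=40.9. 19·9.4/40.9 = 4.3667 → s = 25.3667
radial distance = base radius + s = 20 + 25.3667 = 45.3667

45.3667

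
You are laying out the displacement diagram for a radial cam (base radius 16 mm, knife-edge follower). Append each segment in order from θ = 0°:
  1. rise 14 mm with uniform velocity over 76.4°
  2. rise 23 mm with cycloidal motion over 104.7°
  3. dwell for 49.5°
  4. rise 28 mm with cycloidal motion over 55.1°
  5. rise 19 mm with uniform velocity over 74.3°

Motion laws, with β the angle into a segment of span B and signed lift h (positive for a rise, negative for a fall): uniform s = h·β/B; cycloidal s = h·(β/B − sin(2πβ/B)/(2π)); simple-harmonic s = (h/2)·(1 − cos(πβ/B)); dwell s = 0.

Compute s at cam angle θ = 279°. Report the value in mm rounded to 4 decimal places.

seg 1 [0°–76.4°] uniform, h=14: full span → s += 14 → s = 14.0000
seg 2 [76.4°–181.1°] cycloidal, h=23: full span → s += 23 → s = 37.0000
seg 3 [181.1°–230.6°] dwell: s stays 37.0000
seg 4 [230.6°–285.7°] cycloidal, h=28: θ=279° here. β=48.4, B=55.1. 28·(0.8784 − sin(2π·0.8784)/(2π)) = 27.6783 → s = 64.6783

64.6783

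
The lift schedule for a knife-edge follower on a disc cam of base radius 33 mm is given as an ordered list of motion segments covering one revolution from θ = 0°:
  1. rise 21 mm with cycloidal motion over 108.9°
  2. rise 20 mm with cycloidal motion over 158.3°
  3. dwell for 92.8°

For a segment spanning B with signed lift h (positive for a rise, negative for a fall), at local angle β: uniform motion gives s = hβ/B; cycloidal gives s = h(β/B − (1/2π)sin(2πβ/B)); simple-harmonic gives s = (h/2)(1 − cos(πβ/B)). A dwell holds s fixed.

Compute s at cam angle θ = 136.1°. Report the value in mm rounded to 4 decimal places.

seg 1 [0°–108.9°] cycloidal, h=21: full span → s += 21 → s = 21.0000
seg 2 [108.9°–267.2°] cycloidal, h=20: θ=136.1° here. β=27.2, B=158.3. 20·(0.1718 − sin(2π·0.1718)/(2π)) = 0.6297 → s = 21.6297

21.6297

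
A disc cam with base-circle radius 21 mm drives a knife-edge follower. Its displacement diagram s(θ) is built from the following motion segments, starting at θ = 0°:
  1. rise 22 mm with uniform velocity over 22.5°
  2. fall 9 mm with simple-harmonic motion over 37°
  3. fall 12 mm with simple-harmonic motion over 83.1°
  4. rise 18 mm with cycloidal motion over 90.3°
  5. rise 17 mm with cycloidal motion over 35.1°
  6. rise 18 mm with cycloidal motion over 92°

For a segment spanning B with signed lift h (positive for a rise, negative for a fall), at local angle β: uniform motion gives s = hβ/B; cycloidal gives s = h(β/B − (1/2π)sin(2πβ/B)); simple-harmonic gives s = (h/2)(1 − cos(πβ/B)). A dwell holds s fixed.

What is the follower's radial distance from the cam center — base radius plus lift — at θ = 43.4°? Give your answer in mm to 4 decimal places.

seg 1 [0°–22.5°] uniform, h=22: full span → s += 22 → s = 22.0000
seg 2 [22.5°–59.5°] simple-harmonic, h=-9: θ=43.4° here. β=20.9, B=37. -9/2·(1 − cos(π·0.5649)) = -5.4107 → s = 16.5893
radial distance = base radius + s = 21 + 16.5893 = 37.5893

37.5893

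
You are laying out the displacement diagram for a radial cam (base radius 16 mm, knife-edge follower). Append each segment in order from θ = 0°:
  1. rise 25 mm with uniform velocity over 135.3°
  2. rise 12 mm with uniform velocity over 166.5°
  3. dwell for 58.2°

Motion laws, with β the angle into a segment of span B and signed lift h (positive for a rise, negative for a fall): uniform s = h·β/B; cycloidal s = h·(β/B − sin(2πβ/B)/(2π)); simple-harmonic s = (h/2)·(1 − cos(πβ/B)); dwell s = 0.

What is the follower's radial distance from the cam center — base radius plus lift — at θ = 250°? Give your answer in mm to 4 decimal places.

seg 1 [0°–135.3°] uniform, h=25: full span → s += 25 → s = 25.0000
seg 2 [135.3°–301.8°] uniform, h=12: θ=250° here. β=114.7, B=166.5. 12·114.7/166.5 = 8.2667 → s = 33.2667
radial distance = base radius + s = 16 + 33.2667 = 49.2667

49.2667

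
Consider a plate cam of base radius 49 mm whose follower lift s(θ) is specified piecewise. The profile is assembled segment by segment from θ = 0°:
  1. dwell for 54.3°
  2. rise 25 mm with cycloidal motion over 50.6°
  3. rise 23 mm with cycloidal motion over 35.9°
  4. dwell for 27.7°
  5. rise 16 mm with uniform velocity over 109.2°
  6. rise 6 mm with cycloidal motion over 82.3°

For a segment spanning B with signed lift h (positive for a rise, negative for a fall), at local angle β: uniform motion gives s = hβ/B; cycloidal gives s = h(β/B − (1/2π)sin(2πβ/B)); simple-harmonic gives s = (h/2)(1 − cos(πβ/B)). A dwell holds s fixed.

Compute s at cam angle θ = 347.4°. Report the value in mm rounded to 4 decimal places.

seg 1 [0°–54.3°] dwell: s stays 0.0000
seg 2 [54.3°–104.9°] cycloidal, h=25: full span → s += 25 → s = 25.0000
seg 3 [104.9°–140.8°] cycloidal, h=23: full span → s += 23 → s = 48.0000
seg 4 [140.8°–168.5°] dwell: s stays 48.0000
seg 5 [168.5°–277.7°] uniform, h=16: full span → s += 16 → s = 64.0000
seg 6 [277.7°–360°] cycloidal, h=6: θ=347.4° here. β=69.7, B=82.3. 6·(0.8469 − sin(2π·0.8469)/(2π)) = 5.8647 → s = 69.8647

69.8647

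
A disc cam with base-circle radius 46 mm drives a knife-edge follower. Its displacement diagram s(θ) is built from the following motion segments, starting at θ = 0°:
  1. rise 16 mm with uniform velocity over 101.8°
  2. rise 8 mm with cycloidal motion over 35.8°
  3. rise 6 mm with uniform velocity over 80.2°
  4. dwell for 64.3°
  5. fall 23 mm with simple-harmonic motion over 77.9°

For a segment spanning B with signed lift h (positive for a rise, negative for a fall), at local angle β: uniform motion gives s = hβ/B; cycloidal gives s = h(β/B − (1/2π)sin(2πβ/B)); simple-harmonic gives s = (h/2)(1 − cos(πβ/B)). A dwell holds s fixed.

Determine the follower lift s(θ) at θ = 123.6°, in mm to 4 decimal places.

seg 1 [0°–101.8°] uniform, h=16: full span → s += 16 → s = 16.0000
seg 2 [101.8°–137.6°] cycloidal, h=8: θ=123.6° here. β=21.8, B=35.8. 8·(0.6089 − sin(2π·0.6089)/(2π)) = 5.6765 → s = 21.6765

21.6765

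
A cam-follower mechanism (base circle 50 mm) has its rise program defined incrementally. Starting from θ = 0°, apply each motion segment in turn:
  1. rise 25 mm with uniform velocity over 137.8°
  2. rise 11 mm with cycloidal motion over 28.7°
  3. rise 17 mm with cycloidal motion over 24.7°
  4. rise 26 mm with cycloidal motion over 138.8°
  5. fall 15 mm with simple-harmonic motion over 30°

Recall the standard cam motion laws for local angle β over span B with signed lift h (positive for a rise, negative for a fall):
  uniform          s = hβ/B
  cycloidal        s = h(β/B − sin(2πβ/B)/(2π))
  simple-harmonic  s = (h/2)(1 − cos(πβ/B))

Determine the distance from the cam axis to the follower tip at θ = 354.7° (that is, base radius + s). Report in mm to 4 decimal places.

seg 1 [0°–137.8°] uniform, h=25: full span → s += 25 → s = 25.0000
seg 2 [137.8°–166.5°] cycloidal, h=11: full span → s += 11 → s = 36.0000
seg 3 [166.5°–191.2°] cycloidal, h=17: full span → s += 17 → s = 53.0000
seg 4 [191.2°–330°] cycloidal, h=26: full span → s += 26 → s = 79.0000
seg 5 [330°–360°] simple-harmonic, h=-15: θ=354.7° here. β=24.7, B=30. -15/2·(1 − cos(π·0.8233)) = -13.8742 → s = 65.1258
radial distance = base radius + s = 50 + 65.1258 = 115.1258

115.1258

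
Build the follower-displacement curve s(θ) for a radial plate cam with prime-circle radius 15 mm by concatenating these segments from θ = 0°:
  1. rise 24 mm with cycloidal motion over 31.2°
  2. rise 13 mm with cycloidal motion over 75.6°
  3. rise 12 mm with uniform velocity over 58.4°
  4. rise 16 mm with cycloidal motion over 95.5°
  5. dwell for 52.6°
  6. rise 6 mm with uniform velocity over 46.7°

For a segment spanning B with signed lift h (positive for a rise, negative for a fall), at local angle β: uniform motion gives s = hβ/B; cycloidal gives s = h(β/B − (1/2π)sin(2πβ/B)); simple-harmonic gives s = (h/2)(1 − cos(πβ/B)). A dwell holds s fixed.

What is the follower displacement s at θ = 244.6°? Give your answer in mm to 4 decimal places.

seg 1 [0°–31.2°] cycloidal, h=24: full span → s += 24 → s = 24.0000
seg 2 [31.2°–106.8°] cycloidal, h=13: full span → s += 13 → s = 37.0000
seg 3 [106.8°–165.2°] uniform, h=12: full span → s += 12 → s = 49.0000
seg 4 [165.2°–260.7°] cycloidal, h=16: θ=244.6° here. β=79.4, B=95.5. 16·(0.8314 − sin(2π·0.8314)/(2π)) = 15.5231 → s = 64.5231

64.5231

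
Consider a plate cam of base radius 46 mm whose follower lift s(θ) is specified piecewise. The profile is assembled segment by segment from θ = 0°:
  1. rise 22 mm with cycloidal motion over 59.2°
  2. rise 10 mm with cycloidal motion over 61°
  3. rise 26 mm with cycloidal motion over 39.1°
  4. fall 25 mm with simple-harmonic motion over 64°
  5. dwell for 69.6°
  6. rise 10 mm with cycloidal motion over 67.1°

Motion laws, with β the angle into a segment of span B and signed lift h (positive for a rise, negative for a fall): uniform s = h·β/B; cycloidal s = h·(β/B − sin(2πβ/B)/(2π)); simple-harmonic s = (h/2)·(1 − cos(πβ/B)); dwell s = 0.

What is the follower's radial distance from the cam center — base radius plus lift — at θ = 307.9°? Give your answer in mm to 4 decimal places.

seg 1 [0°–59.2°] cycloidal, h=22: full span → s += 22 → s = 22.0000
seg 2 [59.2°–120.2°] cycloidal, h=10: full span → s += 10 → s = 32.0000
seg 3 [120.2°–159.3°] cycloidal, h=26: full span → s += 26 → s = 58.0000
seg 4 [159.3°–223.3°] simple-harmonic, h=-25: full span → s += -25 → s = 33.0000
seg 5 [223.3°–292.9°] dwell: s stays 33.0000
seg 6 [292.9°–360°] cycloidal, h=10: θ=307.9° here. β=15, B=67.1. 10·(0.2235 − sin(2π·0.2235)/(2π)) = 0.6659 → s = 33.6659
radial distance = base radius + s = 46 + 33.6659 = 79.6659

79.6659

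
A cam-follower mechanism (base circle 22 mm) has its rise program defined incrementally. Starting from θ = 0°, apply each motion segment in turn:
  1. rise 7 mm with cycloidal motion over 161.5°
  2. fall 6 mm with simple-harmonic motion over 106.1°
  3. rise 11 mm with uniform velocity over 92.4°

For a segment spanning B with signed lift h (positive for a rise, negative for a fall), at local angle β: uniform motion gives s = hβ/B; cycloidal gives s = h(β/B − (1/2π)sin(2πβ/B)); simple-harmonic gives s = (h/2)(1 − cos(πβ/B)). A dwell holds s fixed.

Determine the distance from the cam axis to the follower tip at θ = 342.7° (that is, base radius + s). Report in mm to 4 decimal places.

seg 1 [0°–161.5°] cycloidal, h=7: full span → s += 7 → s = 7.0000
seg 2 [161.5°–267.6°] simple-harmonic, h=-6: full span → s += -6 → s = 1.0000
seg 3 [267.6°–360°] uniform, h=11: θ=342.7° here. β=75.1, B=92.4. 11·75.1/92.4 = 8.9405 → s = 9.9405
radial distance = base radius + s = 22 + 9.9405 = 31.9405

31.9405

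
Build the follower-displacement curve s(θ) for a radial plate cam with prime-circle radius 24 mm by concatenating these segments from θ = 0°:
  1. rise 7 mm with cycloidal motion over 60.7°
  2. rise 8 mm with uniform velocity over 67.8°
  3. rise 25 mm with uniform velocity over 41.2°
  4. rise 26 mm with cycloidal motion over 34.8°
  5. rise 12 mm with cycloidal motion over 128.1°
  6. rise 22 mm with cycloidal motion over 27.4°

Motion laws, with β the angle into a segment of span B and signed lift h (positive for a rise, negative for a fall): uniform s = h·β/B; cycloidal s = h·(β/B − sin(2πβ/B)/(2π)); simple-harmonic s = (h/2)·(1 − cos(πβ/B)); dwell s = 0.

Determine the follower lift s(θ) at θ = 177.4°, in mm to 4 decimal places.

seg 1 [0°–60.7°] cycloidal, h=7: full span → s += 7 → s = 7.0000
seg 2 [60.7°–128.5°] uniform, h=8: full span → s += 8 → s = 15.0000
seg 3 [128.5°–169.7°] uniform, h=25: full span → s += 25 → s = 40.0000
seg 4 [169.7°–204.5°] cycloidal, h=26: θ=177.4° here. β=7.7, B=34.8. 26·(0.2213 − sin(2π·0.2213)/(2π)) = 1.6821 → s = 41.6821

41.6821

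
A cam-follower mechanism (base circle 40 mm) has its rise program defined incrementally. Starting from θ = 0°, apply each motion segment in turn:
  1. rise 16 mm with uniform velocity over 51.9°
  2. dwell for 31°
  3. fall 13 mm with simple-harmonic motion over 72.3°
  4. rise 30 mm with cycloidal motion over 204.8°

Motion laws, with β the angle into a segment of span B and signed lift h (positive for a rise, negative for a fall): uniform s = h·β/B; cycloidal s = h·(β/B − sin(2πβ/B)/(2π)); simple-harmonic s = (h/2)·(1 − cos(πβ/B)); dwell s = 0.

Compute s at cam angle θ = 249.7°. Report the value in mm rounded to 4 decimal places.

seg 1 [0°–51.9°] uniform, h=16: full span → s += 16 → s = 16.0000
seg 2 [51.9°–82.9°] dwell: s stays 16.0000
seg 3 [82.9°–155.2°] simple-harmonic, h=-13: full span → s += -13 → s = 3.0000
seg 4 [155.2°–360°] cycloidal, h=30: θ=249.7° here. β=94.5, B=204.8. 30·(0.4614 − sin(2π·0.4614)/(2π)) = 12.6968 → s = 15.6968

15.6968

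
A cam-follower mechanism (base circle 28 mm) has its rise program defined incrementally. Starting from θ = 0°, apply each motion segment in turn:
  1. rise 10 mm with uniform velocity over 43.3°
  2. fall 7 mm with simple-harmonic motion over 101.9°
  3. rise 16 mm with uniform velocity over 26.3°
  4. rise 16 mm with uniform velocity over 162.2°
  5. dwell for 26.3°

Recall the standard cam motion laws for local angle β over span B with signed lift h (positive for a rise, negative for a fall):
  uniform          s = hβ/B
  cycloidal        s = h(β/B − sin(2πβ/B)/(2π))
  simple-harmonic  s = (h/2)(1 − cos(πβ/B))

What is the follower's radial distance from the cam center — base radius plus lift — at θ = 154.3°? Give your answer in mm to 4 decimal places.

seg 1 [0°–43.3°] uniform, h=10: full span → s += 10 → s = 10.0000
seg 2 [43.3°–145.2°] simple-harmonic, h=-7: full span → s += -7 → s = 3.0000
seg 3 [145.2°–171.5°] uniform, h=16: θ=154.3° here. β=9.1, B=26.3. 16·9.1/26.3 = 5.5361 → s = 8.5361
radial distance = base radius + s = 28 + 8.5361 = 36.5361

36.5361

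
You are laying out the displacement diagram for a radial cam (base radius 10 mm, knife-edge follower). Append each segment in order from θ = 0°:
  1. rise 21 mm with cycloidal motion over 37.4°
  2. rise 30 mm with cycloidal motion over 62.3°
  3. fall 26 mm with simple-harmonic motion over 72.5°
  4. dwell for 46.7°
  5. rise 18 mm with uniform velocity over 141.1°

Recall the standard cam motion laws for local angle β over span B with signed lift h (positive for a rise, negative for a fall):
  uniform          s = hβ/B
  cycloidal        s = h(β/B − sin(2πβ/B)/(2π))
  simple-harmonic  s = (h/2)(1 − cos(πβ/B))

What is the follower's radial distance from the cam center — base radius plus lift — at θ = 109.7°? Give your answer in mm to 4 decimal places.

seg 1 [0°–37.4°] cycloidal, h=21: full span → s += 21 → s = 21.0000
seg 2 [37.4°–99.7°] cycloidal, h=30: full span → s += 30 → s = 51.0000
seg 3 [99.7°–172.2°] simple-harmonic, h=-26: θ=109.7° here. β=10, B=72.5. -26/2·(1 − cos(π·0.1379)) = -1.2015 → s = 49.7985
radial distance = base radius + s = 10 + 49.7985 = 59.7985

59.7985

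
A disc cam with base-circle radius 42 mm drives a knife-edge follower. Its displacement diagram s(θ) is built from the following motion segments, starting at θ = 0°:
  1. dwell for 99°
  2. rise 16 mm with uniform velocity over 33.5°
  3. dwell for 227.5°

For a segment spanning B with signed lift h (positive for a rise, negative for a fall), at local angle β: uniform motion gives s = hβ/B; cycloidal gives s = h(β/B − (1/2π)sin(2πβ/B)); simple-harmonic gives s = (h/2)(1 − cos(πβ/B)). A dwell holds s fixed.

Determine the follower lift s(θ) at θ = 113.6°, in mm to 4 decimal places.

seg 1 [0°–99°] dwell: s stays 0.0000
seg 2 [99°–132.5°] uniform, h=16: θ=113.6° here. β=14.6, B=33.5. 16·14.6/33.5 = 6.9731 → s = 6.9731

6.9731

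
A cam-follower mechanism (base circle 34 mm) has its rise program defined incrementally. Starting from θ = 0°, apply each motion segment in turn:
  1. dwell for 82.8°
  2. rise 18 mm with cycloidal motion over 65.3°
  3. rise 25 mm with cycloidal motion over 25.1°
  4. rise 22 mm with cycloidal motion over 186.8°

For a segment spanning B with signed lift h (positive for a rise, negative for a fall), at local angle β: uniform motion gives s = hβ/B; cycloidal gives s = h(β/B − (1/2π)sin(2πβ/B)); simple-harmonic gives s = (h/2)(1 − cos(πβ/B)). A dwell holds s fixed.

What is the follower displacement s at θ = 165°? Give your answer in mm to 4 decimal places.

seg 1 [0°–82.8°] dwell: s stays 0.0000
seg 2 [82.8°–148.1°] cycloidal, h=18: full span → s += 18 → s = 18.0000
seg 3 [148.1°–173.2°] cycloidal, h=25: θ=165° here. β=16.9, B=25.1. 25·(0.6733 − sin(2π·0.6733)/(2π)) = 20.3585 → s = 38.3585

38.3585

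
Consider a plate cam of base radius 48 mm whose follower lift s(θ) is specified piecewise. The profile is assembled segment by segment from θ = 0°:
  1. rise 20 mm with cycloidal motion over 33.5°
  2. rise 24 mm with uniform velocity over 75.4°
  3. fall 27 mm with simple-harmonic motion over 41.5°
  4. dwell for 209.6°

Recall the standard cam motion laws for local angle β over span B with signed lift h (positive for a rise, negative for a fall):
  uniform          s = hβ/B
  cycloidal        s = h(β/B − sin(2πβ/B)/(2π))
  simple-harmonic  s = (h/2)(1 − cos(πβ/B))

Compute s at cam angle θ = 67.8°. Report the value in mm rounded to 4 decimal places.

seg 1 [0°–33.5°] cycloidal, h=20: full span → s += 20 → s = 20.0000
seg 2 [33.5°–108.9°] uniform, h=24: θ=67.8° here. β=34.3, B=75.4. 24·34.3/75.4 = 10.9178 → s = 30.9178

30.9178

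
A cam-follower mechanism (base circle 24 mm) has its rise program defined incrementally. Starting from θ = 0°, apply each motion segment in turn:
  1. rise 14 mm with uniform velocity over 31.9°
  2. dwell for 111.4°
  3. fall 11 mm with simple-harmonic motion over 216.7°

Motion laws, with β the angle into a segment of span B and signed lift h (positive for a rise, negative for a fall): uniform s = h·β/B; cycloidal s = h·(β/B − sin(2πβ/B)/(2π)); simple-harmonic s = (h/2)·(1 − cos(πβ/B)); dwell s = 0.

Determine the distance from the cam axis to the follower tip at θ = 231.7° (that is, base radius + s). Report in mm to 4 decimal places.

seg 1 [0°–31.9°] uniform, h=14: full span → s += 14 → s = 14.0000
seg 2 [31.9°–143.3°] dwell: s stays 14.0000
seg 3 [143.3°–360°] simple-harmonic, h=-11: θ=231.7° here. β=88.4, B=216.7. -11/2·(1 − cos(π·0.4079)) = -3.9314 → s = 10.0686
radial distance = base radius + s = 24 + 10.0686 = 34.0686

34.0686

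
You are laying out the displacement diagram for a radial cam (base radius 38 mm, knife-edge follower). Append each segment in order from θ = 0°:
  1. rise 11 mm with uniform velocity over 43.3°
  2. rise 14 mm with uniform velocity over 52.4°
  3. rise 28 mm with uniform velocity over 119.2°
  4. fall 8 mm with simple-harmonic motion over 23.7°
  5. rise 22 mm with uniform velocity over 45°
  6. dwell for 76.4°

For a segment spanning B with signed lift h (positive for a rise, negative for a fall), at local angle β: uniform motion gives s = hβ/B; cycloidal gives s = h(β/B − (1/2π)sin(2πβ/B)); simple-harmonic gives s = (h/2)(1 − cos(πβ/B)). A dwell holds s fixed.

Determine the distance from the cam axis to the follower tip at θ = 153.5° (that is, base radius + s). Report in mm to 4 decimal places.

seg 1 [0°–43.3°] uniform, h=11: full span → s += 11 → s = 11.0000
seg 2 [43.3°–95.7°] uniform, h=14: full span → s += 14 → s = 25.0000
seg 3 [95.7°–214.9°] uniform, h=28: θ=153.5° here. β=57.8, B=119.2. 28·57.8/119.2 = 13.5772 → s = 38.5772
radial distance = base radius + s = 38 + 38.5772 = 76.5772

76.5772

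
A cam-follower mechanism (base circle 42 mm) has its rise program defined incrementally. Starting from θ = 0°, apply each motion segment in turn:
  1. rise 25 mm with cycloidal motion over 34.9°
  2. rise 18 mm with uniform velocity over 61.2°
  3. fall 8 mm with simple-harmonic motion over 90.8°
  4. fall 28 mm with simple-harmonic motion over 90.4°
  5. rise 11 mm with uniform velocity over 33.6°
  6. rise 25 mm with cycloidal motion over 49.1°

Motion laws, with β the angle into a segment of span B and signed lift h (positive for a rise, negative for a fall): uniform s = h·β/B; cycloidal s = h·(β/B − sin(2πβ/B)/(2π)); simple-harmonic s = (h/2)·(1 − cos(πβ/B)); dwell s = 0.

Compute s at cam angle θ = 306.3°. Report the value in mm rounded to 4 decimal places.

seg 1 [0°–34.9°] cycloidal, h=25: full span → s += 25 → s = 25.0000
seg 2 [34.9°–96.1°] uniform, h=18: full span → s += 18 → s = 43.0000
seg 3 [96.1°–186.9°] simple-harmonic, h=-8: full span → s += -8 → s = 35.0000
seg 4 [186.9°–277.3°] simple-harmonic, h=-28: full span → s += -28 → s = 7.0000
seg 5 [277.3°–310.9°] uniform, h=11: θ=306.3° here. β=29, B=33.6. 11·29/33.6 = 9.4940 → s = 16.4940

16.4940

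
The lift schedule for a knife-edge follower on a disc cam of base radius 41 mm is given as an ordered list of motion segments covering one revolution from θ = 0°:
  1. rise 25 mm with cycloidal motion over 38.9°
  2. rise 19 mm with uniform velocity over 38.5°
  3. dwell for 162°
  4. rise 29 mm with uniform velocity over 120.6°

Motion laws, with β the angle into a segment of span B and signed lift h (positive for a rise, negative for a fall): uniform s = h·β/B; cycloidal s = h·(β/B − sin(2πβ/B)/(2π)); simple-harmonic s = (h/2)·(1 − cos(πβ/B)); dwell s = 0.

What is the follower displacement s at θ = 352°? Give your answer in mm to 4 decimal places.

seg 1 [0°–38.9°] cycloidal, h=25: full span → s += 25 → s = 25.0000
seg 2 [38.9°–77.4°] uniform, h=19: full span → s += 19 → s = 44.0000
seg 3 [77.4°–239.4°] dwell: s stays 44.0000
seg 4 [239.4°–360°] uniform, h=29: θ=352° here. β=112.6, B=120.6. 29·112.6/120.6 = 27.0763 → s = 71.0763

71.0763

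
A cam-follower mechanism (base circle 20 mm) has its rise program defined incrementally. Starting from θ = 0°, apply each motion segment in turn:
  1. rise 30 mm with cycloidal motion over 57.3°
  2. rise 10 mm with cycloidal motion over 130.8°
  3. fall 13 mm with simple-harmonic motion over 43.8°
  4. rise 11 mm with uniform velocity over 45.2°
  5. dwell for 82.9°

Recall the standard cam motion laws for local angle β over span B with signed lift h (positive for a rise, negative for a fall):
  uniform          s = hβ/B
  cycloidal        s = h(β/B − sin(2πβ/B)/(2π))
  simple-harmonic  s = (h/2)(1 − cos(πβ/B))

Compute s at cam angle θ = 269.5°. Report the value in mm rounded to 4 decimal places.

seg 1 [0°–57.3°] cycloidal, h=30: full span → s += 30 → s = 30.0000
seg 2 [57.3°–188.1°] cycloidal, h=10: full span → s += 10 → s = 40.0000
seg 3 [188.1°–231.9°] simple-harmonic, h=-13: full span → s += -13 → s = 27.0000
seg 4 [231.9°–277.1°] uniform, h=11: θ=269.5° here. β=37.6, B=45.2. 11·37.6/45.2 = 9.1504 → s = 36.1504

36.1504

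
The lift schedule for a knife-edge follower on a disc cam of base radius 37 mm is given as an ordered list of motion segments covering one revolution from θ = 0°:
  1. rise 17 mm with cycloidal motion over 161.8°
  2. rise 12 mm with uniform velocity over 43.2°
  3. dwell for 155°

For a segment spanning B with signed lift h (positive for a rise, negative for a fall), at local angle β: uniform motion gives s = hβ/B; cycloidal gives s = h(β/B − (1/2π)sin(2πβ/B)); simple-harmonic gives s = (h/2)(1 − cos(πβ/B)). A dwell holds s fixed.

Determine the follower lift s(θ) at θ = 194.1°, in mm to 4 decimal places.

seg 1 [0°–161.8°] cycloidal, h=17: full span → s += 17 → s = 17.0000
seg 2 [161.8°–205°] uniform, h=12: θ=194.1° here. β=32.3, B=43.2. 12·32.3/43.2 = 8.9722 → s = 25.9722

25.9722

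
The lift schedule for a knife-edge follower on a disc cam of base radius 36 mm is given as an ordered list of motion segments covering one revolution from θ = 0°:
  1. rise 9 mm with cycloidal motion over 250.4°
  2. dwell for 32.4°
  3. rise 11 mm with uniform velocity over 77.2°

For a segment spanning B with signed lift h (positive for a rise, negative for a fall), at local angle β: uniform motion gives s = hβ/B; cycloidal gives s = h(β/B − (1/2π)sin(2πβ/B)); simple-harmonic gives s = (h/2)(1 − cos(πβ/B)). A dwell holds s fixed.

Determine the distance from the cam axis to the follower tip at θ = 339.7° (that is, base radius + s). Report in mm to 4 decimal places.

seg 1 [0°–250.4°] cycloidal, h=9: full span → s += 9 → s = 9.0000
seg 2 [250.4°–282.8°] dwell: s stays 9.0000
seg 3 [282.8°–360°] uniform, h=11: θ=339.7° here. β=56.9, B=77.2. 11·56.9/77.2 = 8.1075 → s = 17.1075
radial distance = base radius + s = 36 + 17.1075 = 53.1075

53.1075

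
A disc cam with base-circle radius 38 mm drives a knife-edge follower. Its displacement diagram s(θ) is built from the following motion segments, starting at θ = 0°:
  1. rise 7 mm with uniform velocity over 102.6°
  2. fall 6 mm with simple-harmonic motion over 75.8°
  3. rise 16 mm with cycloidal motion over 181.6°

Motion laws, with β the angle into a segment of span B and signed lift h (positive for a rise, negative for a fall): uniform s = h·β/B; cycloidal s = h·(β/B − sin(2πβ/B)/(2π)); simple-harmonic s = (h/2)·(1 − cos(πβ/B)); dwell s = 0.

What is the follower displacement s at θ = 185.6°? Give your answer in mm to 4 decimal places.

seg 1 [0°–102.6°] uniform, h=7: full span → s += 7 → s = 7.0000
seg 2 [102.6°–178.4°] simple-harmonic, h=-6: full span → s += -6 → s = 1.0000
seg 3 [178.4°–360°] cycloidal, h=16: θ=185.6° here. β=7.2, B=181.6. 16·(0.0396 − sin(2π·0.0396)/(2π)) = 0.0065 → s = 1.0065

1.0065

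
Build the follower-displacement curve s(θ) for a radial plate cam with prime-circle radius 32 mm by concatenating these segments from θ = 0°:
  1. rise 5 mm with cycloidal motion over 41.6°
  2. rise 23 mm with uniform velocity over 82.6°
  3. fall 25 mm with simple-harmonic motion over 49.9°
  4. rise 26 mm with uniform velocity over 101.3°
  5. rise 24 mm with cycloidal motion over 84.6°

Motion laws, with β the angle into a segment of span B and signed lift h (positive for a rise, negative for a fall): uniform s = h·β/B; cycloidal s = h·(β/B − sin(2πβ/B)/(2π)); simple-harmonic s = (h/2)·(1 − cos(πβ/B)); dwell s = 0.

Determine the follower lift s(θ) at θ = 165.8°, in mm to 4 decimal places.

seg 1 [0°–41.6°] cycloidal, h=5: full span → s += 5 → s = 5.0000
seg 2 [41.6°–124.2°] uniform, h=23: full span → s += 23 → s = 28.0000
seg 3 [124.2°–174.1°] simple-harmonic, h=-25: θ=165.8° here. β=41.6, B=49.9. -25/2·(1 − cos(π·0.8337)) = -23.3319 → s = 4.6681

4.6681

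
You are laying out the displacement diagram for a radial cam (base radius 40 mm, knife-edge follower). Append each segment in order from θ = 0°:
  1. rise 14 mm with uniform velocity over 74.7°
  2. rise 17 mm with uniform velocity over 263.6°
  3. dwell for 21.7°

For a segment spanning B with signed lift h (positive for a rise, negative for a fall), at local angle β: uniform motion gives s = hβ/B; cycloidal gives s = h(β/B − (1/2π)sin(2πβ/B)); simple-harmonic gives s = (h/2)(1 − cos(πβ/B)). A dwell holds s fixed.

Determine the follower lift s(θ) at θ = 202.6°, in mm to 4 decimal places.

seg 1 [0°–74.7°] uniform, h=14: full span → s += 14 → s = 14.0000
seg 2 [74.7°–338.3°] uniform, h=17: θ=202.6° here. β=127.9, B=263.6. 17·127.9/263.6 = 8.2485 → s = 22.2485

22.2485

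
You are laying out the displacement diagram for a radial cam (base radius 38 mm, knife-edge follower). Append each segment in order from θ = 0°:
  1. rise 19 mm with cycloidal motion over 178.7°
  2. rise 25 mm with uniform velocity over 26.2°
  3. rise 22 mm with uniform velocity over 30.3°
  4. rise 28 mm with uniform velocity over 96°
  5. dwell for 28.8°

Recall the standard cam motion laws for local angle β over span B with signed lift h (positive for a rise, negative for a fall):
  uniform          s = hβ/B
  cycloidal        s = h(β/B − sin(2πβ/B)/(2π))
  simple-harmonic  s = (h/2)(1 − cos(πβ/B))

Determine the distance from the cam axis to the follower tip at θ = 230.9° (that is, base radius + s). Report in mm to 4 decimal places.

seg 1 [0°–178.7°] cycloidal, h=19: full span → s += 19 → s = 19.0000
seg 2 [178.7°–204.9°] uniform, h=25: full span → s += 25 → s = 44.0000
seg 3 [204.9°–235.2°] uniform, h=22: θ=230.9° here. β=26, B=30.3. 22·26/30.3 = 18.8779 → s = 62.8779
radial distance = base radius + s = 38 + 62.8779 = 100.8779

100.8779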